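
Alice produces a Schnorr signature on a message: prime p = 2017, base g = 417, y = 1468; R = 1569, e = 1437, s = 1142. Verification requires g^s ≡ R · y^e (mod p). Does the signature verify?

verifies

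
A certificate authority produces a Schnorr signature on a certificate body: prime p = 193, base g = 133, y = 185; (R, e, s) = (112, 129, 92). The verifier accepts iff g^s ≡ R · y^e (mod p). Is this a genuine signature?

forged

g^s mod p:
Squares mod 193: 133^1≡133, 133^2≡126, 133^4≡50, 133^8≡184, 133^16≡81, 133^32≡192, 133^64≡1
92 = 64 + 16 + 8 + 4, so 133^92 ≡ 1·81·184·50 ≡ 27 (mod 193)
R · y^e mod p:
Squares mod 193: 185^1≡185, 185^2≡64, 185^4≡43, 185^8≡112, 185^16≡192, 185^32≡1, 185^64≡1, 185^128≡1
129 = 128 + 1, so 185^129 ≡ 1·185 ≡ 185 (mod 193)
112·185 = 20720 ≡ 69 (mod 193)
27 ≠ 69; the check fails.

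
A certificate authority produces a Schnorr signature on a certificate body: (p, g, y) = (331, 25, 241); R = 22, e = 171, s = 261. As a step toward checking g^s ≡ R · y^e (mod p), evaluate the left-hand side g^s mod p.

Squares mod 331: 25^1≡25, 25^2≡294, 25^4≡45, 25^8≡39, 25^16≡197, 25^32≡82, 25^64≡104, 25^128≡224, 25^256≡195
261 = 256 + 4 + 1, so 25^261 ≡ 195·45·25 ≡ 253 (mod 331)

253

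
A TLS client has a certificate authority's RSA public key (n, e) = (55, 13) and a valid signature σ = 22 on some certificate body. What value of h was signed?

22

Squares mod 55: σ^1≡22, σ^2≡44, σ^4≡11, σ^8≡11
13 = 8 + 4 + 1, so σ^13 ≡ 11·11·22 ≡ 22 (mod 55)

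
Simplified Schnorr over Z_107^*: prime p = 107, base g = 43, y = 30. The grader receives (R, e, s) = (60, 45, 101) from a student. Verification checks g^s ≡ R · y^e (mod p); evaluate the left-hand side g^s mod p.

22

43^2 = 1849 ≡ 30
43^4 ≡ 30^2 = 900 ≡ 44
43^8 ≡ 44^2 = 1936 ≡ 10
43^16 ≡ 10^2 = 100
43^32 ≡ 100^2 = 10000 ≡ 49
43^64 ≡ 49^2 = 2401 ≡ 47
101 = 64 + 32 + 4 + 1, so 43^101 ≡ 47·49·44·43 ≡ 22 (mod 107)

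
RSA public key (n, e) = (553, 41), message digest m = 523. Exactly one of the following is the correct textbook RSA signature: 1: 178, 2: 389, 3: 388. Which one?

Candidate 1: Squares mod 553: 178^1≡178, 178^2≡163, 178^4≡25, 178^8≡72, 178^16≡207, 178^32≡268; 41 = 32 + 8 + 1, so 178^41 ≡ 268·72·178 ≡ 5 (mod 553)
Candidate 2: Squares mod 553: 389^1≡389, 389^2≡352, 389^4≡32, 389^8≡471, 389^16≡88, 389^32≡2; 41 = 32 + 8 + 1, so 389^41 ≡ 2·471·389 ≡ 352 (mod 553)
Candidate 3: Squares mod 553: 388^1≡388, 388^2≡128, 388^4≡347, 388^8≡408, 388^16≡11, 388^32≡121; 41 = 32 + 8 + 1, so 388^41 ≡ 121·408·388 ≡ 523 (mod 553)
  → matches m = 523

3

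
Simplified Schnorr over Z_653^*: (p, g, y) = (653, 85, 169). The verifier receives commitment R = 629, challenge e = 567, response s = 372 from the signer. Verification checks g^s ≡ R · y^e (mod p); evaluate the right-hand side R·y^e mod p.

169^567 mod 653 = 576
R · y^e ≡ 629·576 = 362304 ≡ 542 (mod 653)

542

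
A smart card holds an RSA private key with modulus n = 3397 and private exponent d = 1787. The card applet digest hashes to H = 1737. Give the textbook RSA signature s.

1579

H^1787 mod 3397 = 1579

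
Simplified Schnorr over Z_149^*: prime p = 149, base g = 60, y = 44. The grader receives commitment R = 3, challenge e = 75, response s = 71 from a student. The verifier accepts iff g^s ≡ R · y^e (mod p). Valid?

no

g^s mod p:
60^71 mod 149 = 3
R · y^e mod p:
44^75 mod 149 = 105
3·105 = 315 ≡ 17 (mod 149)
3 ≠ 17; the check fails.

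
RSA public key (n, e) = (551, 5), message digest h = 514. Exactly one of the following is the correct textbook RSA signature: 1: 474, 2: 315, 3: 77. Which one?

Candidate 1: Squares mod 551: 474^1≡474, 474^2≡419, 474^4≡343; 5 = 4 + 1, so 474^5 ≡ 343·474 ≡ 37 (mod 551)
Candidate 2: Squares mod 551: 315^1≡315, 315^2≡45, 315^4≡372; 5 = 4 + 1, so 315^5 ≡ 372·315 ≡ 368 (mod 551)
Candidate 3: Squares mod 551: 77^1≡77, 77^2≡419, 77^4≡343; 5 = 4 + 1, so 77^5 ≡ 343·77 ≡ 514 (mod 551)
  → matches h = 514

3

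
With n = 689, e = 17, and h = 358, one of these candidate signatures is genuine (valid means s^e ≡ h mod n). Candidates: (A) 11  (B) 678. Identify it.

A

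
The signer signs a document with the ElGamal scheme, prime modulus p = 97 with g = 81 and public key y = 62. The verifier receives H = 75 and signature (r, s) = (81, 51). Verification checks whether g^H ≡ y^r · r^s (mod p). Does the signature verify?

Left side g^H mod p:
81^2 = 6561 ≡ 62
81^4 ≡ 62^2 = 3844 ≡ 61
81^8 ≡ 61^2 = 3721 ≡ 35
81^16 ≡ 35^2 = 1225 ≡ 61
81^32 ≡ 61^2 = 3721 ≡ 35
81^64 ≡ 35^2 = 1225 ≡ 61
75 = 64 + 8 + 2 + 1, so 81^75 ≡ 61·35·62·81 ≡ 75 (mod 97)
Right side y^r · r^s mod p:
62^2 = 3844 ≡ 61
62^4 ≡ 61^2 = 3721 ≡ 35
62^8 ≡ 35^2 = 1225 ≡ 61
62^16 ≡ 61^2 = 3721 ≡ 35
62^32 ≡ 35^2 = 1225 ≡ 61
62^64 ≡ 61^2 = 3721 ≡ 35
81 = 64 + 16 + 1, so 62^81 ≡ 35·35·62 ≡ 96 (mod 97)
81^2 = 6561 ≡ 62
81^4 ≡ 62^2 = 3844 ≡ 61
81^8 ≡ 61^2 = 3721 ≡ 35
81^16 ≡ 35^2 = 1225 ≡ 61
81^32 ≡ 61^2 = 3721 ≡ 35
51 = 32 + 16 + 2 + 1, so 81^51 ≡ 35·61·62·81 ≡ 75 (mod 97)
96·75 = 7200 ≡ 22 (mod 97)
75 ≠ 22, so verification fails.

does not verify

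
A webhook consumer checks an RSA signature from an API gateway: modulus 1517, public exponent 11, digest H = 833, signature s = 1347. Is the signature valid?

valid

s^2 ≡ 1347^2 = 1814409 ≡ 77
s^4 ≡ 77^2 = 5929 ≡ 1378
s^8 ≡ 1378^2 = 1898884 ≡ 1117
11 = 8 + 2 + 1, so s^11 ≡ 1117·77·1347 ≡ 833 (mod 1517)
s^11 mod 1517 = 833 matches H.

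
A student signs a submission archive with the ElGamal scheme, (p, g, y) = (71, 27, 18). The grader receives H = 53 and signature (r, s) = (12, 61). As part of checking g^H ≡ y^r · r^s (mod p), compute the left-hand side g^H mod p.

Squares mod 71: 27^1≡27, 27^2≡19, 27^4≡6, 27^8≡36, 27^16≡18, 27^32≡40
53 = 32 + 16 + 4 + 1, so 27^53 ≡ 40·18·6·27 ≡ 58 (mod 71)

58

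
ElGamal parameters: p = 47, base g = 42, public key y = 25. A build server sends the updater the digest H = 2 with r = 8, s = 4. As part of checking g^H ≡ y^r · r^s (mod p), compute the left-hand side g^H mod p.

42^2 = 1764 ≡ 25

25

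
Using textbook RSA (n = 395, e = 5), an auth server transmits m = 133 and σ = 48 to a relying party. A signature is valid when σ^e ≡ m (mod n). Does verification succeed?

passes

σ^2 ≡ 48^2 = 2304 ≡ 329
σ^4 ≡ 329^2 = 108241 ≡ 11
5 = 4 + 1, so σ^5 ≡ 11·48 ≡ 133 (mod 395)
133 = m, so the signature checks out.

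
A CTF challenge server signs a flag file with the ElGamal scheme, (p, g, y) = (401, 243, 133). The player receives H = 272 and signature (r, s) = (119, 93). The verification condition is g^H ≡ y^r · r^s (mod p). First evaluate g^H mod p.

372

Squares mod 401: 243^1≡243, 243^2≡102, 243^4≡379, 243^8≡83, 243^16≡72, 243^32≡372, 243^64≡39, 243^128≡318, 243^256≡72
272 = 256 + 16, so 243^272 ≡ 72·72 ≡ 372 (mod 401)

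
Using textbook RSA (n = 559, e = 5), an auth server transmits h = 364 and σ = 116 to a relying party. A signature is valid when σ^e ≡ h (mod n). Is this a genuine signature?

σ^2 ≡ 116^2 = 13456 ≡ 40
σ^4 ≡ 40^2 = 1600 ≡ 482
5 = 4 + 1, so σ^5 ≡ 482·116 ≡ 12 (mod 559)
12 ≠ 364, so verification fails.

forged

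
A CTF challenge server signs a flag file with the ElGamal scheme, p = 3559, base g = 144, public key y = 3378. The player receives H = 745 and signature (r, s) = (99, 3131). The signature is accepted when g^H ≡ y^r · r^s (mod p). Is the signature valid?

valid

Left side g^H mod p:
144^2 = 20736 ≡ 2941
144^4 ≡ 2941^2 = 8649481 ≡ 1111
144^8 ≡ 1111^2 = 1234321 ≡ 2907
144^16 ≡ 2907^2 = 8450649 ≡ 1583
144^32 ≡ 1583^2 = 2505889 ≡ 353
144^64 ≡ 353^2 = 124609 ≡ 44
144^128 ≡ 44^2 = 1936
144^256 ≡ 1936^2 = 3748096 ≡ 469
144^512 ≡ 469^2 = 219961 ≡ 2862
745 = 512 + 128 + 64 + 32 + 8 + 1, so 144^745 ≡ 2862·1936·44·353·2907·144 ≡ 1396 (mod 3559)
Right side y^r · r^s mod p:
3378^2 = 11410884 ≡ 730
3378^4 ≡ 730^2 = 532900 ≡ 2609
3378^8 ≡ 2609^2 = 6806881 ≡ 2073
3378^16 ≡ 2073^2 = 4297329 ≡ 1616
3378^32 ≡ 1616^2 = 2611456 ≡ 2709
3378^64 ≡ 2709^2 = 7338681 ≡ 23
99 = 64 + 32 + 2 + 1, so 3378^99 ≡ 23·2709·730·3378 ≡ 1505 (mod 3559)
99^2 = 9801 ≡ 2683
99^4 ≡ 2683^2 = 7198489 ≡ 2191
99^8 ≡ 2191^2 = 4800481 ≡ 2949
99^16 ≡ 2949^2 = 8696601 ≡ 1964
99^32 ≡ 1964^2 = 3857296 ≡ 2899
99^64 ≡ 2899^2 = 8404201 ≡ 1402
99^128 ≡ 1402^2 = 1965604 ≡ 1036
99^256 ≡ 1036^2 = 1073296 ≡ 2037
99^512 ≡ 2037^2 = 4149369 ≡ 3134
99^1024 ≡ 3134^2 = 9821956 ≡ 2675
99^2048 ≡ 2675^2 = 7155625 ≡ 2035
3131 = 2048 + 1024 + 32 + 16 + 8 + 2 + 1, so 99^3131 ≡ 2035·2675·2899·1964·2949·2683·99 ≡ 1836 (mod 3559)
1505·1836 = 2763180 ≡ 1396 (mod 3559)
1396 ≡ 1396 (mod 3559), so the signature is genuine.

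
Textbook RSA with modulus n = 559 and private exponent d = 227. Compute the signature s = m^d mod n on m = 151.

70

m^2 ≡ 151^2 = 22801 ≡ 441
m^4 ≡ 441^2 = 194481 ≡ 508
m^8 ≡ 508^2 = 258064 ≡ 365
m^16 ≡ 365^2 = 133225 ≡ 183
m^32 ≡ 183^2 = 33489 ≡ 508
m^64 ≡ 508^2 = 258064 ≡ 365
m^128 ≡ 365^2 = 133225 ≡ 183
227 = 128 + 64 + 32 + 2 + 1, so m^227 ≡ 183·365·508·441·151 ≡ 70 (mod 559)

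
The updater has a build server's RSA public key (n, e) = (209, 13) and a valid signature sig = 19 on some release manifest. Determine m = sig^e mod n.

171

sig^13 mod 209 = 171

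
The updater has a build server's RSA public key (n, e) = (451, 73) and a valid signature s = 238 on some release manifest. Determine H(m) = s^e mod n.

Squares mod 451: s^1≡238, s^2≡269, s^4≡201, s^8≡262, s^16≡92, s^32≡346, s^64≡201
73 = 64 + 8 + 1, so s^73 ≡ 201·262·238 ≡ 266 (mod 451)

266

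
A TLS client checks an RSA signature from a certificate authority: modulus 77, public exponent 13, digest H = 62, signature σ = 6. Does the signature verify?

verifies

σ^2 ≡ 6^2 = 36
σ^4 ≡ 36^2 = 1296 ≡ 64
σ^8 ≡ 64^2 = 4096 ≡ 15
13 = 8 + 4 + 1, so σ^13 ≡ 15·64·6 ≡ 62 (mod 77)
Since 62 equals the digest 62, verification succeeds.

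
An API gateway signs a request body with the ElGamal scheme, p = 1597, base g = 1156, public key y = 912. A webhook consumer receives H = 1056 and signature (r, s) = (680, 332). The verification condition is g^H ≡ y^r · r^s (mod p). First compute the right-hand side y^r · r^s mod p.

912^2 = 831744 ≡ 1304
912^4 ≡ 1304^2 = 1700416 ≡ 1208
912^8 ≡ 1208^2 = 1459264 ≡ 1203
912^16 ≡ 1203^2 = 1447209 ≡ 327
912^32 ≡ 327^2 = 106929 ≡ 1527
912^64 ≡ 1527^2 = 2331729 ≡ 109
912^128 ≡ 109^2 = 11881 ≡ 702
912^256 ≡ 702^2 = 492804 ≡ 928
912^512 ≡ 928^2 = 861184 ≡ 401
680 = 512 + 128 + 32 + 8, so 912^680 ≡ 401·702·1527·1203 ≡ 78 (mod 1597)
680^2 = 462400 ≡ 867
680^4 ≡ 867^2 = 751689 ≡ 1099
680^8 ≡ 1099^2 = 1207801 ≡ 469
680^16 ≡ 469^2 = 219961 ≡ 1172
680^32 ≡ 1172^2 = 1373584 ≡ 164
680^64 ≡ 164^2 = 26896 ≡ 1344
680^128 ≡ 1344^2 = 1806336 ≡ 129
680^256 ≡ 129^2 = 16641 ≡ 671
332 = 256 + 64 + 8 + 4, so 680^332 ≡ 671·1344·469·1099 ≡ 760 (mod 1597)
y^r · r^s ≡ 78·760 = 59280 ≡ 191 (mod 1597)

191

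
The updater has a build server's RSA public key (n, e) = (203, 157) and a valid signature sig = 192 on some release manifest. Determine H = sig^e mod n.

sig^157 mod 203 = 171

171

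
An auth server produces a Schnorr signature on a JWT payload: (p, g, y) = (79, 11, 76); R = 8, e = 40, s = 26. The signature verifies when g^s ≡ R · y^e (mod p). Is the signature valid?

valid

g^s mod p:
11^2 = 121 ≡ 42
11^4 ≡ 42^2 = 1764 ≡ 26
11^8 ≡ 26^2 = 676 ≡ 44
11^16 ≡ 44^2 = 1936 ≡ 40
26 = 16 + 8 + 2, so 11^26 ≡ 40·44·42 ≡ 55 (mod 79)
R · y^e mod p:
76^2 = 5776 ≡ 9
76^4 ≡ 9^2 = 81 ≡ 2
76^8 ≡ 2^2 = 4
76^16 ≡ 4^2 = 16
76^32 ≡ 16^2 = 256 ≡ 19
40 = 32 + 8, so 76^40 ≡ 19·4 ≡ 76 (mod 79)
8·76 = 608 ≡ 55 (mod 79)
55 ≡ 55 (mod 79); signature holds.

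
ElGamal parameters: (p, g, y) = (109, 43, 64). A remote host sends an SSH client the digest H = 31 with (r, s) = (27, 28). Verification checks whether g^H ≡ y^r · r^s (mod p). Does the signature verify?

Left side g^H mod p:
43^2 = 1849 ≡ 105
43^4 ≡ 105^2 = 11025 ≡ 16
43^8 ≡ 16^2 = 256 ≡ 38
43^16 ≡ 38^2 = 1444 ≡ 27
31 = 16 + 8 + 4 + 2 + 1, so 43^31 ≡ 27·38·16·105·43 ≡ 93 (mod 109)
Right side y^r · r^s mod p:
64^2 = 4096 ≡ 63
64^4 ≡ 63^2 = 3969 ≡ 45
64^8 ≡ 45^2 = 2025 ≡ 63
64^16 ≡ 63^2 = 3969 ≡ 45
27 = 16 + 8 + 2 + 1, so 64^27 ≡ 45·63·63·64 ≡ 108 (mod 109)
27^2 = 729 ≡ 75
27^4 ≡ 75^2 = 5625 ≡ 66
27^8 ≡ 66^2 = 4356 ≡ 105
27^16 ≡ 105^2 = 11025 ≡ 16
28 = 16 + 8 + 4, so 27^28 ≡ 16·105·66 ≡ 27 (mod 109)
108·27 = 2916 ≡ 82 (mod 109)
93 ≠ 82, so verification fails.

does not verify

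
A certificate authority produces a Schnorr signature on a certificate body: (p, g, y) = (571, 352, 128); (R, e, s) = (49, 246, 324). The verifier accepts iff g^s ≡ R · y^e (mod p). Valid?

yes

g^s mod p:
352^2 = 123904 ≡ 568
352^4 ≡ 568^2 = 322624 ≡ 9
352^8 ≡ 9^2 = 81
352^16 ≡ 81^2 = 6561 ≡ 280
352^32 ≡ 280^2 = 78400 ≡ 173
352^64 ≡ 173^2 = 29929 ≡ 237
352^128 ≡ 237^2 = 56169 ≡ 211
352^256 ≡ 211^2 = 44521 ≡ 554
324 = 256 + 64 + 4, so 352^324 ≡ 554·237·9 ≡ 283 (mod 571)
R · y^e mod p:
128^2 = 16384 ≡ 396
128^4 ≡ 396^2 = 156816 ≡ 362
128^8 ≡ 362^2 = 131044 ≡ 285
128^16 ≡ 285^2 = 81225 ≡ 143
128^32 ≡ 143^2 = 20449 ≡ 464
128^64 ≡ 464^2 = 215296 ≡ 29
128^128 ≡ 29^2 = 841 ≡ 270
246 = 128 + 64 + 32 + 16 + 4 + 2, so 128^246 ≡ 270·29·464·143·362·396 ≡ 99 (mod 571)
49·99 = 4851 ≡ 283 (mod 571)
283 ≡ 283 (mod 571); signature holds.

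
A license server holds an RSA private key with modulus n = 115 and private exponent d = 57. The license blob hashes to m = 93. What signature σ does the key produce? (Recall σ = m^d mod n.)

Squares mod 115: m^1≡93, m^2≡24, m^4≡1, m^8≡1, m^16≡1, m^32≡1
57 = 32 + 16 + 8 + 1, so m^57 ≡ 1·1·1·93 ≡ 93 (mod 115)

93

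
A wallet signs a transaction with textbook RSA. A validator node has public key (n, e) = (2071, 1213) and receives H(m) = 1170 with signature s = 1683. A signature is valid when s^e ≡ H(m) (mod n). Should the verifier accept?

Squares mod 2071: s^1≡1683, s^2≡1432, s^4≡334, s^8≡1793, s^16≡657, s^32≡881, s^64≡1607, s^128≡1983, s^256≡1531, s^512≡1660, s^1024≡1170
1213 = 1024 + 128 + 32 + 16 + 8 + 4 + 1, so s^1213 ≡ 1170·1983·881·657·1793·334·1683 ≡ 1170 (mod 2071)
s^1213 mod 2071 = 1170 matches H(m).

accept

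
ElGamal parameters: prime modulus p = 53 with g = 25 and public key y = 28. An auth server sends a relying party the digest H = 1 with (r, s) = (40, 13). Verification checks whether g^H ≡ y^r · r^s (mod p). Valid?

yes

Left side g^H mod p:
25^1 mod 53 = 25
Right side y^r · r^s mod p:
28^40 mod 53 = 28
40^13 mod 53 = 52
28·52 = 1456 ≡ 25 (mod 53)
25 ≡ 25 (mod 53), so the signature is genuine.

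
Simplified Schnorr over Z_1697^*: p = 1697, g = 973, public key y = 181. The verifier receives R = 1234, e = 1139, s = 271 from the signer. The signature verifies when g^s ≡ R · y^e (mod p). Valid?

g^s mod p:
973^2 = 946729 ≡ 1500
973^4 ≡ 1500^2 = 2250000 ≡ 1475
973^8 ≡ 1475^2 = 2175625 ≡ 71
973^16 ≡ 71^2 = 5041 ≡ 1647
973^32 ≡ 1647^2 = 2712609 ≡ 803
973^64 ≡ 803^2 = 644809 ≡ 1646
973^128 ≡ 1646^2 = 2709316 ≡ 904
973^256 ≡ 904^2 = 817216 ≡ 959
271 = 256 + 8 + 4 + 2 + 1, so 973^271 ≡ 959·71·1475·1500·973 ≡ 1196 (mod 1697)
R · y^e mod p:
181^2 = 32761 ≡ 518
181^4 ≡ 518^2 = 268324 ≡ 198
181^8 ≡ 198^2 = 39204 ≡ 173
181^16 ≡ 173^2 = 29929 ≡ 1080
181^32 ≡ 1080^2 = 1166400 ≡ 561
181^64 ≡ 561^2 = 314721 ≡ 776
181^128 ≡ 776^2 = 602176 ≡ 1438
181^256 ≡ 1438^2 = 2067844 ≡ 898
181^512 ≡ 898^2 = 806404 ≡ 329
181^1024 ≡ 329^2 = 108241 ≡ 1330
1139 = 1024 + 64 + 32 + 16 + 2 + 1, so 181^1139 ≡ 1330·776·561·1080·518·181 ≡ 984 (mod 1697)
1234·984 = 1214256 ≡ 901 (mod 1697)
1196 ≠ 901; the check fails.

no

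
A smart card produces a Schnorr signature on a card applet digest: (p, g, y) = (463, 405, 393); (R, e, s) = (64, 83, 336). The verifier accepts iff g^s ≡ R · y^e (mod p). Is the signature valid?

g^s mod p:
405^2 = 164025 ≡ 123
405^4 ≡ 123^2 = 15129 ≡ 313
405^8 ≡ 313^2 = 97969 ≡ 276
405^16 ≡ 276^2 = 76176 ≡ 244
405^32 ≡ 244^2 = 59536 ≡ 272
405^64 ≡ 272^2 = 73984 ≡ 367
405^128 ≡ 367^2 = 134689 ≡ 419
405^256 ≡ 419^2 = 175561 ≡ 84
336 = 256 + 64 + 16, so 405^336 ≡ 84·367·244 ≡ 134 (mod 463)
R · y^e mod p:
393^2 = 154449 ≡ 270
393^4 ≡ 270^2 = 72900 ≡ 209
393^8 ≡ 209^2 = 43681 ≡ 159
393^16 ≡ 159^2 = 25281 ≡ 279
393^32 ≡ 279^2 = 77841 ≡ 57
393^64 ≡ 57^2 = 3249 ≡ 8
83 = 64 + 16 + 2 + 1, so 393^83 ≡ 8·279·270·393 ≡ 56 (mod 463)
64·56 = 3584 ≡ 343 (mod 463)
134 ≠ 343; the check fails.

invalid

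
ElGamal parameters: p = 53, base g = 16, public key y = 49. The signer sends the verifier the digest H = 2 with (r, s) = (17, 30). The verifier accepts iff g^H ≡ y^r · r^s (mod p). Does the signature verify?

Left side g^H mod p:
Squares mod 53: 16^1≡16, 16^2≡44
16^2 ≡ 44 (mod 53)
Right side y^r · r^s mod p:
Squares mod 53: 49^1≡49, 49^2≡16, 49^4≡44, 49^8≡28, 49^16≡42
17 = 16 + 1, so 49^17 ≡ 42·49 ≡ 44 (mod 53)
Squares mod 53: 17^1≡17, 17^2≡24, 17^4≡46, 17^8≡49, 17^16≡16
30 = 16 + 8 + 4 + 2, so 17^30 ≡ 16·49·46·24 ≡ 46 (mod 53)
44·46 = 2024 ≡ 10 (mod 53)
44 ≠ 10, so verification fails.

does not verify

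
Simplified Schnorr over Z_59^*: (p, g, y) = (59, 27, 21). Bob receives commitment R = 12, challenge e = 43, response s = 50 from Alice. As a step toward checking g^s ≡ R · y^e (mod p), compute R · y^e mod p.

7

21^2 = 441 ≡ 28
21^4 ≡ 28^2 = 784 ≡ 17
21^8 ≡ 17^2 = 289 ≡ 53
21^16 ≡ 53^2 = 2809 ≡ 36
21^32 ≡ 36^2 = 1296 ≡ 57
43 = 32 + 8 + 2 + 1, so 21^43 ≡ 57·53·28·21 ≡ 35 (mod 59)
R · y^e ≡ 12·35 = 420 ≡ 7 (mod 59)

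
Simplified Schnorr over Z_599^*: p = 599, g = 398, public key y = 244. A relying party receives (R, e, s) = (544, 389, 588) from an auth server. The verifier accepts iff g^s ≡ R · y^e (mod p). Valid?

no

g^s mod p:
398^588 mod 599 = 47
R · y^e mod p:
244^389 mod 599 = 241
544·241 = 131104 ≡ 522 (mod 599)
47 ≠ 522; the check fails.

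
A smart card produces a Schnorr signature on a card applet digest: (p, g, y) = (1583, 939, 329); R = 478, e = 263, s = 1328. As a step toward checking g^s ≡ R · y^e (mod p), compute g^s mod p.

939^2 = 881721 ≡ 1573
939^4 ≡ 1573^2 = 2474329 ≡ 100
939^8 ≡ 100^2 = 10000 ≡ 502
939^16 ≡ 502^2 = 252004 ≡ 307
939^32 ≡ 307^2 = 94249 ≡ 852
939^64 ≡ 852^2 = 725904 ≡ 890
939^128 ≡ 890^2 = 792100 ≡ 600
939^256 ≡ 600^2 = 360000 ≡ 659
939^512 ≡ 659^2 = 434281 ≡ 539
939^1024 ≡ 539^2 = 290521 ≡ 832
1328 = 1024 + 256 + 32 + 16, so 939^1328 ≡ 832·659·852·307 ≡ 1374 (mod 1583)

1374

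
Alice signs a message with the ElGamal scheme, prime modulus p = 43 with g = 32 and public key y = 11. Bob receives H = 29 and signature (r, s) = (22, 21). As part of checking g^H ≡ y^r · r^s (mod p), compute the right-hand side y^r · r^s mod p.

32

Squares mod 43: 11^1≡11, 11^2≡35, 11^4≡21, 11^8≡11, 11^16≡35
22 = 16 + 4 + 2, so 11^22 ≡ 35·21·35 ≡ 11 (mod 43)
Squares mod 43: 22^1≡22, 22^2≡11, 22^4≡35, 22^8≡21, 22^16≡11
21 = 16 + 4 + 1, so 22^21 ≡ 11·35·22 ≡ 42 (mod 43)
y^r · r^s ≡ 11·42 = 462 ≡ 32 (mod 43)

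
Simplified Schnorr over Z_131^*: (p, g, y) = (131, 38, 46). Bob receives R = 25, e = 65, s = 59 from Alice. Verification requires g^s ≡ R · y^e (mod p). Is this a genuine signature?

g^s mod p:
38^2 = 1444 ≡ 3
38^4 ≡ 3^2 = 9
38^8 ≡ 9^2 = 81
38^16 ≡ 81^2 = 6561 ≡ 11
38^32 ≡ 11^2 = 121
59 = 32 + 16 + 8 + 2 + 1, so 38^59 ≡ 121·11·81·3·38 ≡ 34 (mod 131)
R · y^e mod p:
46^2 = 2116 ≡ 20
46^4 ≡ 20^2 = 400 ≡ 7
46^8 ≡ 7^2 = 49
46^16 ≡ 49^2 = 2401 ≡ 43
46^32 ≡ 43^2 = 1849 ≡ 15
46^64 ≡ 15^2 = 225 ≡ 94
65 = 64 + 1, so 46^65 ≡ 94·46 ≡ 1 (mod 131)
25·1 = 25 ≡ 25 (mod 131)
34 ≠ 25; the check fails.

forged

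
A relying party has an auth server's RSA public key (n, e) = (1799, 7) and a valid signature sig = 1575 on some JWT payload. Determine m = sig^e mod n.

Squares mod 1799: sig^1≡1575, sig^2≡1603, sig^4≡637
7 = 4 + 2 + 1, so sig^7 ≡ 637·1603·1575 ≡ 1393 (mod 1799)

1393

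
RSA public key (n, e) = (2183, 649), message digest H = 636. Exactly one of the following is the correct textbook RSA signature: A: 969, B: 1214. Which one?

A

Candidate A: 969^2 = 938961 ≡ 271; 969^4 ≡ 271^2 = 73441 ≡ 1402; 969^8 ≡ 1402^2 = 1965604 ≡ 904; 969^16 ≡ 904^2 = 817216 ≡ 774; 969^32 ≡ 774^2 = 599076 ≡ 934; 969^64 ≡ 934^2 = 872356 ≡ 1339; 969^128 ≡ 1339^2 = 1792921 ≡ 678; 969^256 ≡ 678^2 = 459684 ≡ 1254; 969^512 ≡ 1254^2 = 1572516 ≡ 756; 649 = 512 + 128 + 8 + 1, so 969^649 ≡ 756·678·904·969 ≡ 636 (mod 2183)
  → matches H = 636
Candidate B: 1214^2 = 1473796 ≡ 271; 1214^4 ≡ 271^2 = 73441 ≡ 1402; 1214^8 ≡ 1402^2 = 1965604 ≡ 904; 1214^16 ≡ 904^2 = 817216 ≡ 774; 1214^32 ≡ 774^2 = 599076 ≡ 934; 1214^64 ≡ 934^2 = 872356 ≡ 1339; 1214^128 ≡ 1339^2 = 1792921 ≡ 678; 1214^256 ≡ 678^2 = 459684 ≡ 1254; 1214^512 ≡ 1254^2 = 1572516 ≡ 756; 649 = 512 + 128 + 8 + 1, so 1214^649 ≡ 756·678·904·1214 ≡ 1547 (mod 2183)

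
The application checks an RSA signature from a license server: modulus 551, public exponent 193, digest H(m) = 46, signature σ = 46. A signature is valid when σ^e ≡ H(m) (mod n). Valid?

yes

σ^2 ≡ 46^2 = 2116 ≡ 463
σ^4 ≡ 463^2 = 214369 ≡ 30
σ^8 ≡ 30^2 = 900 ≡ 349
σ^16 ≡ 349^2 = 121801 ≡ 30
σ^32 ≡ 30^2 = 900 ≡ 349
σ^64 ≡ 349^2 = 121801 ≡ 30
σ^128 ≡ 30^2 = 900 ≡ 349
193 = 128 + 64 + 1, so σ^193 ≡ 349·30·46 ≡ 46 (mod 551)
σ^193 mod 551 = 46 matches H(m).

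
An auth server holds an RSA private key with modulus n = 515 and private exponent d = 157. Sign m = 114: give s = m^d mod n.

294

m^2 ≡ 114^2 = 12996 ≡ 121
m^4 ≡ 121^2 = 14641 ≡ 221
m^8 ≡ 221^2 = 48841 ≡ 431
m^16 ≡ 431^2 = 185761 ≡ 361
m^32 ≡ 361^2 = 130321 ≡ 26
m^64 ≡ 26^2 = 676 ≡ 161
m^128 ≡ 161^2 = 25921 ≡ 171
157 = 128 + 16 + 8 + 4 + 1, so m^157 ≡ 171·361·431·221·114 ≡ 294 (mod 515)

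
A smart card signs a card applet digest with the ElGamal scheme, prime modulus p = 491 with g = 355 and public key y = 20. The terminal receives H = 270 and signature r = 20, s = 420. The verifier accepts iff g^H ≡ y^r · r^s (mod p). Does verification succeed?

Left side g^H mod p:
355^2 = 126025 ≡ 329
355^4 ≡ 329^2 = 108241 ≡ 221
355^8 ≡ 221^2 = 48841 ≡ 232
355^16 ≡ 232^2 = 53824 ≡ 305
355^32 ≡ 305^2 = 93025 ≡ 226
355^64 ≡ 226^2 = 51076 ≡ 12
355^128 ≡ 12^2 = 144
355^256 ≡ 144^2 = 20736 ≡ 114
270 = 256 + 8 + 4 + 2, so 355^270 ≡ 114·232·221·329 ≡ 240 (mod 491)
Right side y^r · r^s mod p:
20^2 = 400
20^4 ≡ 400^2 = 160000 ≡ 425
20^8 ≡ 425^2 = 180625 ≡ 428
20^16 ≡ 428^2 = 183184 ≡ 41
20 = 16 + 4, so 20^20 ≡ 41·425 ≡ 240 (mod 491)
20^2 = 400
20^4 ≡ 400^2 = 160000 ≡ 425
20^8 ≡ 425^2 = 180625 ≡ 428
20^16 ≡ 428^2 = 183184 ≡ 41
20^32 ≡ 41^2 = 1681 ≡ 208
20^64 ≡ 208^2 = 43264 ≡ 56
20^128 ≡ 56^2 = 3136 ≡ 190
20^256 ≡ 190^2 = 36100 ≡ 257
420 = 256 + 128 + 32 + 4, so 20^420 ≡ 257·190·208·425 ≡ 1 (mod 491)
240·1 = 240 ≡ 240 (mod 491)
240 ≡ 240 (mod 491), so the signature is genuine.

passes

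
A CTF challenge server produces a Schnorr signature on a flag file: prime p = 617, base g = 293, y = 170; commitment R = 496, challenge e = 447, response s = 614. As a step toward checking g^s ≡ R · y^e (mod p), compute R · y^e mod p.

170^2 = 28900 ≡ 518
170^4 ≡ 518^2 = 268324 ≡ 546
170^8 ≡ 546^2 = 298116 ≡ 105
170^16 ≡ 105^2 = 11025 ≡ 536
170^32 ≡ 536^2 = 287296 ≡ 391
170^64 ≡ 391^2 = 152881 ≡ 482
170^128 ≡ 482^2 = 232324 ≡ 332
170^256 ≡ 332^2 = 110224 ≡ 398
447 = 256 + 128 + 32 + 16 + 8 + 4 + 2 + 1, so 170^447 ≡ 398·332·391·536·105·546·518·170 ≡ 394 (mod 617)
R · y^e ≡ 496·394 = 195424 ≡ 452 (mod 617)

452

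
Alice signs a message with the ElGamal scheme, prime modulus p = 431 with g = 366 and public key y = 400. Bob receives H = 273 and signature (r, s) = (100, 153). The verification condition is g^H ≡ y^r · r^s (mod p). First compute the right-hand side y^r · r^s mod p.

400^100 mod 431 = 192
100^153 mod 431 = 223
y^r · r^s ≡ 192·223 = 42816 ≡ 147 (mod 431)

147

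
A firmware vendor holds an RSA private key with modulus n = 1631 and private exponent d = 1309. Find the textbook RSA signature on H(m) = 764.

1415

(H(m))^1309 mod 1631 = 1415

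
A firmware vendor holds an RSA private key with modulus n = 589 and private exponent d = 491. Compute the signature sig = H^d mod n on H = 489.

Squares mod 589: H^1≡489, H^2≡576, H^4≡169, H^8≡289, H^16≡472, H^32≡142, H^64≡138, H^128≡196, H^256≡131
491 = 256 + 128 + 64 + 32 + 8 + 2 + 1, so H^491 ≡ 131·196·138·142·289·576·489 ≡ 352 (mod 589)

352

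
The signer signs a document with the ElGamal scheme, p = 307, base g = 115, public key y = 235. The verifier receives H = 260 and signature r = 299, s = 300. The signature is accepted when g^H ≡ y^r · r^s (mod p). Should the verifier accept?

Left side g^H mod p:
115^2 = 13225 ≡ 24
115^4 ≡ 24^2 = 576 ≡ 269
115^8 ≡ 269^2 = 72361 ≡ 216
115^16 ≡ 216^2 = 46656 ≡ 299
115^32 ≡ 299^2 = 89401 ≡ 64
115^64 ≡ 64^2 = 4096 ≡ 105
115^128 ≡ 105^2 = 11025 ≡ 280
115^256 ≡ 280^2 = 78400 ≡ 115
260 = 256 + 4, so 115^260 ≡ 115·269 ≡ 235 (mod 307)
Right side y^r · r^s mod p:
235^2 = 55225 ≡ 272
235^4 ≡ 272^2 = 73984 ≡ 304
235^8 ≡ 304^2 = 92416 ≡ 9
235^16 ≡ 9^2 = 81
235^32 ≡ 81^2 = 6561 ≡ 114
235^64 ≡ 114^2 = 12996 ≡ 102
235^128 ≡ 102^2 = 10404 ≡ 273
235^256 ≡ 273^2 = 74529 ≡ 235
299 = 256 + 32 + 8 + 2 + 1, so 235^299 ≡ 235·114·9·272·235 ≡ 299 (mod 307)
299^2 = 89401 ≡ 64
299^4 ≡ 64^2 = 4096 ≡ 105
299^8 ≡ 105^2 = 11025 ≡ 280
299^16 ≡ 280^2 = 78400 ≡ 115
299^32 ≡ 115^2 = 13225 ≡ 24
299^64 ≡ 24^2 = 576 ≡ 269
299^128 ≡ 269^2 = 72361 ≡ 216
299^256 ≡ 216^2 = 46656 ≡ 299
300 = 256 + 32 + 8 + 4, so 299^300 ≡ 299·24·280·105 ≡ 9 (mod 307)
299·9 = 2691 ≡ 235 (mod 307)
235 ≡ 235 (mod 307), so the signature is genuine.

accept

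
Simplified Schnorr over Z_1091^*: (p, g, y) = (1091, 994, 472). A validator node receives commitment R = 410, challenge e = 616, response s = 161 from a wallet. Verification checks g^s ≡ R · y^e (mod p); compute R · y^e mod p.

671

472^2 = 222784 ≡ 220
472^4 ≡ 220^2 = 48400 ≡ 396
472^8 ≡ 396^2 = 156816 ≡ 803
472^16 ≡ 803^2 = 644809 ≡ 28
472^32 ≡ 28^2 = 784
472^64 ≡ 784^2 = 614656 ≡ 423
472^128 ≡ 423^2 = 178929 ≡ 5
472^256 ≡ 5^2 = 25
472^512 ≡ 25^2 = 625
616 = 512 + 64 + 32 + 8, so 472^616 ≡ 625·423·784·803 ≡ 611 (mod 1091)
R · y^e ≡ 410·611 = 250510 ≡ 671 (mod 1091)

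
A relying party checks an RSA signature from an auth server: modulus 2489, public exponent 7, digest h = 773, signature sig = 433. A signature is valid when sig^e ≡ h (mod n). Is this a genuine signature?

genuine

Squares mod 2489: sig^1≡433, sig^2≡814, sig^4≡522
7 = 4 + 2 + 1, so sig^7 ≡ 522·814·433 ≡ 773 (mod 2489)
Since 773 equals the digest 773, verification succeeds.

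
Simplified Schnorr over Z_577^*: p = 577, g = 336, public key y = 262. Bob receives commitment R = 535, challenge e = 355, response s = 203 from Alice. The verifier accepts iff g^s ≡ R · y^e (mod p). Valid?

no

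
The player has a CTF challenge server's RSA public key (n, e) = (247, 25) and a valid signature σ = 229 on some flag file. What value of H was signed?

σ^2 ≡ 229^2 = 52441 ≡ 77
σ^4 ≡ 77^2 = 5929 ≡ 1
σ^8 ≡ 1^2 = 1
σ^16 ≡ 1^2 = 1
25 = 16 + 8 + 1, so σ^25 ≡ 1·1·229 ≡ 229 (mod 247)

229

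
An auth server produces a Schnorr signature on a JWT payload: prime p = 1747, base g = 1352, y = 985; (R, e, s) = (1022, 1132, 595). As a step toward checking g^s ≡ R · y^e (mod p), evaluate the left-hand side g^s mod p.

1352^595 mod 1747 = 738

738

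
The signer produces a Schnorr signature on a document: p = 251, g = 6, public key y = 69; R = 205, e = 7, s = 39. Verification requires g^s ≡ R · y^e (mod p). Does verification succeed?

fails

g^s mod p:
6^2 = 36
6^4 ≡ 36^2 = 1296 ≡ 41
6^8 ≡ 41^2 = 1681 ≡ 175
6^16 ≡ 175^2 = 30625 ≡ 3
6^32 ≡ 3^2 = 9
39 = 32 + 4 + 2 + 1, so 6^39 ≡ 9·41·36·6 ≡ 137 (mod 251)
R · y^e mod p:
69^2 = 4761 ≡ 243
69^4 ≡ 243^2 = 59049 ≡ 64
7 = 4 + 2 + 1, so 69^7 ≡ 64·243·69 ≡ 63 (mod 251)
205·63 = 12915 ≡ 114 (mod 251)
137 ≠ 114; the check fails.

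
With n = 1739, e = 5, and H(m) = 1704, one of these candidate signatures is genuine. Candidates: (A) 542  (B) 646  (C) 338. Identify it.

A

Candidate A: Squares mod 1739: 542^1≡542, 542^2≡1612, 542^4≡478; 5 = 4 + 1, so 542^5 ≡ 478·542 ≡ 1704 (mod 1739)
  → matches H(m) = 1704
Candidate B: Squares mod 1739: 646^1≡646, 646^2≡1695, 646^4≡197; 5 = 4 + 1, so 646^5 ≡ 197·646 ≡ 315 (mod 1739)
Candidate C: Squares mod 1739: 338^1≡338, 338^2≡1209, 338^4≡921; 5 = 4 + 1, so 338^5 ≡ 921·338 ≡ 17 (mod 1739)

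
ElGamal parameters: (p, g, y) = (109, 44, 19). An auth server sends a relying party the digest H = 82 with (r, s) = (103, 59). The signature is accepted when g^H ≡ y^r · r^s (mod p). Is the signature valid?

valid

Left side g^H mod p:
44^82 mod 109 = 74
Right side y^r · r^s mod p:
19^103 mod 109 = 2
103^59 mod 109 = 37
2·37 = 74 ≡ 74 (mod 109)
74 ≡ 74 (mod 109), so the signature is genuine.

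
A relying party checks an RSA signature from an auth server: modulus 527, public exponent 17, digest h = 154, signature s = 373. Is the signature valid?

invalid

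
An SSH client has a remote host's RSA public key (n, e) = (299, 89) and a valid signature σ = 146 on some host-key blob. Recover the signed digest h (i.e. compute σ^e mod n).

100

σ^2 ≡ 146^2 = 21316 ≡ 87
σ^4 ≡ 87^2 = 7569 ≡ 94
σ^8 ≡ 94^2 = 8836 ≡ 165
σ^16 ≡ 165^2 = 27225 ≡ 16
σ^32 ≡ 16^2 = 256
σ^64 ≡ 256^2 = 65536 ≡ 55
89 = 64 + 16 + 8 + 1, so σ^89 ≡ 55·16·165·146 ≡ 100 (mod 299)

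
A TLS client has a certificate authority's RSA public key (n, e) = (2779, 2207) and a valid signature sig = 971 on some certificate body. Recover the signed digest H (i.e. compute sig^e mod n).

1431

sig^2 ≡ 971^2 = 942841 ≡ 760
sig^4 ≡ 760^2 = 577600 ≡ 2347
sig^8 ≡ 2347^2 = 5508409 ≡ 431
sig^16 ≡ 431^2 = 185761 ≡ 2347
sig^32 ≡ 2347^2 = 5508409 ≡ 431
sig^64 ≡ 431^2 = 185761 ≡ 2347
sig^128 ≡ 2347^2 = 5508409 ≡ 431
sig^256 ≡ 431^2 = 185761 ≡ 2347
sig^512 ≡ 2347^2 = 5508409 ≡ 431
sig^1024 ≡ 431^2 = 185761 ≡ 2347
sig^2048 ≡ 2347^2 = 5508409 ≡ 431
2207 = 2048 + 128 + 16 + 8 + 4 + 2 + 1, so sig^2207 ≡ 431·431·2347·431·2347·760·971 ≡ 1431 (mod 2779)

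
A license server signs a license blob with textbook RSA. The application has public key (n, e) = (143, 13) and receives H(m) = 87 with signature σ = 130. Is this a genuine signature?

σ^2 ≡ 130^2 = 16900 ≡ 26
σ^4 ≡ 26^2 = 676 ≡ 104
σ^8 ≡ 104^2 = 10816 ≡ 91
13 = 8 + 4 + 1, so σ^13 ≡ 91·104·130 ≡ 91 (mod 143)
91 ≠ 87, so verification fails.

forged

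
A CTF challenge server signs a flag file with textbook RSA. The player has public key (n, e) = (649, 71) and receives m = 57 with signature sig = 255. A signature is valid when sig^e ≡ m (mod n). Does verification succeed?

sig^2 ≡ 255^2 = 65025 ≡ 125
sig^4 ≡ 125^2 = 15625 ≡ 49
sig^8 ≡ 49^2 = 2401 ≡ 454
sig^16 ≡ 454^2 = 206116 ≡ 383
sig^32 ≡ 383^2 = 146689 ≡ 15
sig^64 ≡ 15^2 = 225
71 = 64 + 4 + 2 + 1, so sig^71 ≡ 225·49·125·255 ≡ 57 (mod 649)
sig^71 mod 649 = 57 matches m.

passes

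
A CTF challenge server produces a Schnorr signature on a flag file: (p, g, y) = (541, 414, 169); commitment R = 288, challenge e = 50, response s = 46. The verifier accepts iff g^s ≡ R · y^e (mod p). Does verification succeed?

fails

g^s mod p:
414^2 = 171396 ≡ 440
414^4 ≡ 440^2 = 193600 ≡ 463
414^8 ≡ 463^2 = 214369 ≡ 133
414^16 ≡ 133^2 = 17689 ≡ 377
414^32 ≡ 377^2 = 142129 ≡ 387
46 = 32 + 8 + 4 + 2, so 414^46 ≡ 387·133·463·440 ≡ 382 (mod 541)
R · y^e mod p:
169^2 = 28561 ≡ 429
169^4 ≡ 429^2 = 184041 ≡ 101
169^8 ≡ 101^2 = 10201 ≡ 463
169^16 ≡ 463^2 = 214369 ≡ 133
169^32 ≡ 133^2 = 17689 ≡ 377
50 = 32 + 16 + 2, so 169^50 ≡ 377·133·429 ≡ 329 (mod 541)
288·329 = 94752 ≡ 77 (mod 541)
382 ≠ 77; the check fails.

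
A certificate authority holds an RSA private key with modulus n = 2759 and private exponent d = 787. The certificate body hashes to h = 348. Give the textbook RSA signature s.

h^2 ≡ 348^2 = 121104 ≡ 2467
h^4 ≡ 2467^2 = 6086089 ≡ 2494
h^8 ≡ 2494^2 = 6220036 ≡ 1250
h^16 ≡ 1250^2 = 1562500 ≡ 906
h^32 ≡ 906^2 = 820836 ≡ 1413
h^64 ≡ 1413^2 = 1996569 ≡ 1812
h^128 ≡ 1812^2 = 3283344 ≡ 134
h^256 ≡ 134^2 = 17956 ≡ 1402
h^512 ≡ 1402^2 = 1965604 ≡ 1196
787 = 512 + 256 + 16 + 2 + 1, so h^787 ≡ 1196·1402·906·2467·348 ≡ 1919 (mod 2759)

1919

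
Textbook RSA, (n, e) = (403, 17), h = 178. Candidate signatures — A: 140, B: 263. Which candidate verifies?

B

Candidate A: 140^2 = 19600 ≡ 256; 140^4 ≡ 256^2 = 65536 ≡ 250; 140^8 ≡ 250^2 = 62500 ≡ 35; 140^16 ≡ 35^2 = 1225 ≡ 16; 17 = 16 + 1, so 140^17 ≡ 16·140 ≡ 225 (mod 403)
Candidate B: 263^2 = 69169 ≡ 256; 263^4 ≡ 256^2 = 65536 ≡ 250; 263^8 ≡ 250^2 = 62500 ≡ 35; 263^16 ≡ 35^2 = 1225 ≡ 16; 17 = 16 + 1, so 263^17 ≡ 16·263 ≡ 178 (mod 403)
  → matches h = 178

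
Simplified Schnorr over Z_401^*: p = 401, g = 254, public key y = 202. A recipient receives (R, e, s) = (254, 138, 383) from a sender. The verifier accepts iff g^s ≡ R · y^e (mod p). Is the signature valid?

g^s mod p:
254^2 = 64516 ≡ 356
254^4 ≡ 356^2 = 126736 ≡ 20
254^8 ≡ 20^2 = 400
254^16 ≡ 400^2 = 160000 ≡ 1
254^32 ≡ 1^2 = 1
254^64 ≡ 1^2 = 1
254^128 ≡ 1^2 = 1
254^256 ≡ 1^2 = 1
383 = 256 + 64 + 32 + 16 + 8 + 4 + 2 + 1, so 254^383 ≡ 1·1·1·1·400·20·356·254 ≡ 30 (mod 401)
R · y^e mod p:
202^2 = 40804 ≡ 303
202^4 ≡ 303^2 = 91809 ≡ 381
202^8 ≡ 381^2 = 145161 ≡ 400
202^16 ≡ 400^2 = 160000 ≡ 1
202^32 ≡ 1^2 = 1
202^64 ≡ 1^2 = 1
202^128 ≡ 1^2 = 1
138 = 128 + 8 + 2, so 202^138 ≡ 1·400·303 ≡ 98 (mod 401)
254·98 = 24892 ≡ 30 (mod 401)
30 ≡ 30 (mod 401); signature holds.

valid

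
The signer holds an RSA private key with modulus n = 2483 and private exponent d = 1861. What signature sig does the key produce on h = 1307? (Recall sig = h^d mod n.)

Squares mod 2483: h^1≡1307, h^2≡2428, h^4≡542, h^8≡770, h^16≡1946, h^32≡341, h^64≡2063, h^128≡107, h^256≡1517, h^512≡2031, h^1024≡698
1861 = 1024 + 512 + 256 + 64 + 4 + 1, so h^1861 ≡ 698·2031·1517·2063·542·1307 ≡ 1216 (mod 2483)

1216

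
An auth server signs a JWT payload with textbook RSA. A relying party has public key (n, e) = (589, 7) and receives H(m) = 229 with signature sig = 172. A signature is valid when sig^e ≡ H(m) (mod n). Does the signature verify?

verifies

sig^2 ≡ 172^2 = 29584 ≡ 134
sig^4 ≡ 134^2 = 17956 ≡ 286
7 = 4 + 2 + 1, so sig^7 ≡ 286·134·172 ≡ 229 (mod 589)
Since 229 equals the digest 229, verification succeeds.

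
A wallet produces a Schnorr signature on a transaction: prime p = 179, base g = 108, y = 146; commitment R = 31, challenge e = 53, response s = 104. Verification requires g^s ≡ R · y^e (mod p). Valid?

g^s mod p:
Squares mod 179: 108^1≡108, 108^2≡29, 108^4≡125, 108^8≡52, 108^16≡19, 108^32≡3, 108^64≡9
104 = 64 + 32 + 8, so 108^104 ≡ 9·3·52 ≡ 151 (mod 179)
R · y^e mod p:
Squares mod 179: 146^1≡146, 146^2≡15, 146^4≡46, 146^8≡147, 146^16≡129, 146^32≡173
53 = 32 + 16 + 4 + 1, so 146^53 ≡ 173·129·46·146 ≡ 155 (mod 179)
31·155 = 4805 ≡ 151 (mod 179)
151 ≡ 151 (mod 179); signature holds.

yes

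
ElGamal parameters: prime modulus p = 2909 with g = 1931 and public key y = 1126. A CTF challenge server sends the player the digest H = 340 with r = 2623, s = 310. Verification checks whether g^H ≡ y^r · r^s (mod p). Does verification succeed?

fails

Left side g^H mod p:
1931^340 mod 2909 = 845
Right side y^r · r^s mod p:
1126^2623 mod 2909 = 1847
2623^310 mod 2909 = 1594
1847·1594 = 2944118 ≡ 210 (mod 2909)
845 ≠ 210, so verification fails.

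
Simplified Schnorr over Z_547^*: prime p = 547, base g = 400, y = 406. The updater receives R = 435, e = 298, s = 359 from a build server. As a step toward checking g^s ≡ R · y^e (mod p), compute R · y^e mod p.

406^2 = 164836 ≡ 189
406^4 ≡ 189^2 = 35721 ≡ 166
406^8 ≡ 166^2 = 27556 ≡ 206
406^16 ≡ 206^2 = 42436 ≡ 317
406^32 ≡ 317^2 = 100489 ≡ 388
406^64 ≡ 388^2 = 150544 ≡ 119
406^128 ≡ 119^2 = 14161 ≡ 486
406^256 ≡ 486^2 = 236196 ≡ 439
298 = 256 + 32 + 8 + 2, so 406^298 ≡ 439·388·206·189 ≡ 69 (mod 547)
R · y^e ≡ 435·69 = 30015 ≡ 477 (mod 547)

477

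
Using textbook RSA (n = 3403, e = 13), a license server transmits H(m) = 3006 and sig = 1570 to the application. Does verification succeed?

passes

sig^13 mod 3403 = 3006
Since 3006 equals the digest 3006, verification succeeds.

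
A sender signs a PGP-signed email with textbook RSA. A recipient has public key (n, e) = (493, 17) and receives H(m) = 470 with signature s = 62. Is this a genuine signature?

genuine

s^2 ≡ 62^2 = 3844 ≡ 393
s^4 ≡ 393^2 = 154449 ≡ 140
s^8 ≡ 140^2 = 19600 ≡ 373
s^16 ≡ 373^2 = 139129 ≡ 103
17 = 16 + 1, so s^17 ≡ 103·62 ≡ 470 (mod 493)
s^17 mod 493 = 470 matches H(m).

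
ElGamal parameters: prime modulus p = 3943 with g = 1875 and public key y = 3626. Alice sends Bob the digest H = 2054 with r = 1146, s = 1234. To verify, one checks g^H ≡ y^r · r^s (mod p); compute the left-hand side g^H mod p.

1463

Squares mod 3943: 1875^1≡1875, 1875^2≡2412, 1875^4≡1819, 1875^8≡584, 1875^16≡1958, 1875^32≡1168, 1875^64≡3889, 1875^128≡2916, 1875^256≡1948, 1875^512≡1538, 1875^1024≡3587, 1875^2048≡560
2054 = 2048 + 4 + 2, so 1875^2054 ≡ 560·1819·2412 ≡ 1463 (mod 3943)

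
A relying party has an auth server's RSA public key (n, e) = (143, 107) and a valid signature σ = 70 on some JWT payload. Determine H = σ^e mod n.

Squares mod 143: σ^1≡70, σ^2≡38, σ^4≡14, σ^8≡53, σ^16≡92, σ^32≡27, σ^64≡14
107 = 64 + 32 + 8 + 2 + 1, so σ^107 ≡ 14·27·53·38·70 ≡ 60 (mod 143)

60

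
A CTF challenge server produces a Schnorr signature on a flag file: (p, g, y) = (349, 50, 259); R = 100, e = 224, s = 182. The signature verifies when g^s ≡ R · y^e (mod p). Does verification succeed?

fails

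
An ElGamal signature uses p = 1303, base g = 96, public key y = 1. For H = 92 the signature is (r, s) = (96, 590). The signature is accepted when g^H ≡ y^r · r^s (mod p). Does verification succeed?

passes

Left side g^H mod p:
96^92 mod 1303 = 95
Right side y^r · r^s mod p:
1^96 mod 1303 = 1
96^590 mod 1303 = 95
1·95 = 95 ≡ 95 (mod 1303)
95 ≡ 95 (mod 1303), so the signature is genuine.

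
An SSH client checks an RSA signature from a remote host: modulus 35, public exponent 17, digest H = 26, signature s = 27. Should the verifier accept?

reject

s^2 ≡ 27^2 = 729 ≡ 29
s^4 ≡ 29^2 = 841 ≡ 1
s^8 ≡ 1^2 = 1
s^16 ≡ 1^2 = 1
17 = 16 + 1, so s^17 ≡ 1·27 ≡ 27 (mod 35)
The recovered value 27 does not match the digest 26.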